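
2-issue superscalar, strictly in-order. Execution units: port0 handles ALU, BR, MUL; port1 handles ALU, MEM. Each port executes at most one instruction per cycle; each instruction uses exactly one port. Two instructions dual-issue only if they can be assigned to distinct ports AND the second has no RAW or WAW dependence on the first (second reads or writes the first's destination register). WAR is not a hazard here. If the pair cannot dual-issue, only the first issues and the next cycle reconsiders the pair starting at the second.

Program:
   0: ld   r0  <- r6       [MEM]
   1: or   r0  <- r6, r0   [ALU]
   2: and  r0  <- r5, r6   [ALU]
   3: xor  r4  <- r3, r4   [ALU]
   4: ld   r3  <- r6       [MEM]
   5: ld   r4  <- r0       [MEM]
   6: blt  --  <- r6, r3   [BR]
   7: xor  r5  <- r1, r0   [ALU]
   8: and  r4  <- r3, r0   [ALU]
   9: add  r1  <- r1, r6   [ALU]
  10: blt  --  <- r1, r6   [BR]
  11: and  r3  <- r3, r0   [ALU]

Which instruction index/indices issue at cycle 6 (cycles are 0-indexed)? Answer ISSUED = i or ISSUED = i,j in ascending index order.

c0: i0 ld  RAW+WAW r0
c1: i1 or  WAW r0
c2: i2&i3 and xor  pair
c3: i4 ld  no-port MEM/MEM
c4: i5&i6 ld blt  pair
c5: i7&i8 xor and  pair
c6: i9 add  RAW r1
c7: i10&i11 blt and  pair

ISSUED = 9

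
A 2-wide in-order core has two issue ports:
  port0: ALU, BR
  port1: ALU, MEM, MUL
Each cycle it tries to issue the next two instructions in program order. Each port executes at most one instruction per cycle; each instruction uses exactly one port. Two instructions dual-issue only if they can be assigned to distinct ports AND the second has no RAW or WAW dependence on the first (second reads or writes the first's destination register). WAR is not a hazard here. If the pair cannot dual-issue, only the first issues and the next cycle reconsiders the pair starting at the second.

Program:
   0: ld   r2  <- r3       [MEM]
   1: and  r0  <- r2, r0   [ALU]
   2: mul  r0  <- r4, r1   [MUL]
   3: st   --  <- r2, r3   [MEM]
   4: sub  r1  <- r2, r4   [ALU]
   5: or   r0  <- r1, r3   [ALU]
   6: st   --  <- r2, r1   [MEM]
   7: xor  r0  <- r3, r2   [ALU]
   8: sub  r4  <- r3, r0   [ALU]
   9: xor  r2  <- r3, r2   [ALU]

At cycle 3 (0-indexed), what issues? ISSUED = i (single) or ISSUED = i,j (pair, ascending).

ISSUED = 3,4

c0: i0 ld  RAW r2
c1: i1 and  WAW r0
c2: i2 mul  no-port MUL/MEM
c3: i3&i4 st/sub  pair
c4: i5&i6 or/st  pair
c5: i7 xor  RAW r0
c6: i8&i9 sub/xor  pair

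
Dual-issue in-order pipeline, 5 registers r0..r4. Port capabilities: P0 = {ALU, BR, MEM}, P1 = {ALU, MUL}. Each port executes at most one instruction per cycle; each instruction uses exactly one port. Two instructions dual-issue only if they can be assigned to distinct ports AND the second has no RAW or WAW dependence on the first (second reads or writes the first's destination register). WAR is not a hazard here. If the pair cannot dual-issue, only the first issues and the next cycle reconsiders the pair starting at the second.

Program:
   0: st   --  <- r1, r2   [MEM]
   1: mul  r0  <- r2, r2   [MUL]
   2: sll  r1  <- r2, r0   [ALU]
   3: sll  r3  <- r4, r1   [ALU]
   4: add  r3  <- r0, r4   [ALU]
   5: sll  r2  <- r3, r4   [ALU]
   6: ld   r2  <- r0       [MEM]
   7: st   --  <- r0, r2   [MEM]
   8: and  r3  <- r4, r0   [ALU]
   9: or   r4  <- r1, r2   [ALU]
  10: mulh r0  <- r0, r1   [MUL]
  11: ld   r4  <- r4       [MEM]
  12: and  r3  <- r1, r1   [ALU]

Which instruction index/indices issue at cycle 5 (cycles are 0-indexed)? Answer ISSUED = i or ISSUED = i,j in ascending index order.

c0: i0&i1 st+mul  dual
c1: i2 sll  RAW r1
c2: i3 sll  WAW r3
c3: i4 add  RAW r3
c4: i5 sll  WAW r2
c5: i6 ld  no-port MEM/MEM
c6: i7&i8 st+and  dual
c7: i9&i10 or+mulh  dual
c8: i11&i12 ld+and  dual

ISSUED = 6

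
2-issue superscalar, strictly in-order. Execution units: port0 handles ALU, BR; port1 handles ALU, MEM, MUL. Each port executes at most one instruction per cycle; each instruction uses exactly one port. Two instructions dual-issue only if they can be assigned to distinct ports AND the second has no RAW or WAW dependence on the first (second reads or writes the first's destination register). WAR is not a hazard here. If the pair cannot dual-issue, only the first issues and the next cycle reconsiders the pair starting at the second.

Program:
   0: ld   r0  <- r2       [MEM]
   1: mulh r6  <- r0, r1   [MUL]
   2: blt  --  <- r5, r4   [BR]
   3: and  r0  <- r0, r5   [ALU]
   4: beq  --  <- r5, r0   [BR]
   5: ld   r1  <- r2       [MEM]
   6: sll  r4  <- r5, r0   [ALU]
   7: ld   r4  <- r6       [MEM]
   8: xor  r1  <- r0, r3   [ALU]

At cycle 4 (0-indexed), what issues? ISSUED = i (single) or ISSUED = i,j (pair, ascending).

0. ld.MEM @i0  | no-port MEM/MUL
1. mulh.MUL/blt.BR @i1,i2  | dual
2. and.ALU @i3  | RAW r0
3. beq.BR/ld.MEM @i4,i5  | dual
4. sll.ALU @i6  | WAW r4
5. ld.MEM/xor.ALU @i7,i8  | dual

ISSUED = 6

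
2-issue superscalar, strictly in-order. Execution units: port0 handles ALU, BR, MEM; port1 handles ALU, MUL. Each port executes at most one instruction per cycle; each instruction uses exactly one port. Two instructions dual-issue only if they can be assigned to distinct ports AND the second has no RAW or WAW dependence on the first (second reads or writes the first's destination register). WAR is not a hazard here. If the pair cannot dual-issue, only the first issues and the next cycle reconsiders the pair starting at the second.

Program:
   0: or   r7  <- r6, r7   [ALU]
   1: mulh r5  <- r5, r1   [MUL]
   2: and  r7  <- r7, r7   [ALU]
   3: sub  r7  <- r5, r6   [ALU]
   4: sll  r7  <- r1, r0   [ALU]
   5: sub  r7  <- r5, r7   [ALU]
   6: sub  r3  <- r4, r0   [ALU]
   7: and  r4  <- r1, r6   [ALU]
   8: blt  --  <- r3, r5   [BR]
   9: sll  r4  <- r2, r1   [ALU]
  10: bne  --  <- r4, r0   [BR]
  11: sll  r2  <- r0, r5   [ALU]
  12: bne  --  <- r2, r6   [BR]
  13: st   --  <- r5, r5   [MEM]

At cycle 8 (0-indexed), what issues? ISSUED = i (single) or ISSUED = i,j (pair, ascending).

ISSUED = 12

#0 head=0: or.ALU mulh.MUL i0,i1 pair
#1 head=2: and.ALU i2 WAW r7
#2 head=3: sub.ALU i3 WAW r7
#3 head=4: sll.ALU i4 RAW+WAW r7
#4 head=5: sub.ALU sub.ALU i5,i6 pair
#5 head=7: and.ALU blt.BR i7,i8 pair
#6 head=9: sll.ALU i9 RAW r4
#7 head=10: bne.BR sll.ALU i10,i11 pair
#8 head=12: bne.BR i12 no-port BR/MEM
#9 head=13: st.MEM i13 tail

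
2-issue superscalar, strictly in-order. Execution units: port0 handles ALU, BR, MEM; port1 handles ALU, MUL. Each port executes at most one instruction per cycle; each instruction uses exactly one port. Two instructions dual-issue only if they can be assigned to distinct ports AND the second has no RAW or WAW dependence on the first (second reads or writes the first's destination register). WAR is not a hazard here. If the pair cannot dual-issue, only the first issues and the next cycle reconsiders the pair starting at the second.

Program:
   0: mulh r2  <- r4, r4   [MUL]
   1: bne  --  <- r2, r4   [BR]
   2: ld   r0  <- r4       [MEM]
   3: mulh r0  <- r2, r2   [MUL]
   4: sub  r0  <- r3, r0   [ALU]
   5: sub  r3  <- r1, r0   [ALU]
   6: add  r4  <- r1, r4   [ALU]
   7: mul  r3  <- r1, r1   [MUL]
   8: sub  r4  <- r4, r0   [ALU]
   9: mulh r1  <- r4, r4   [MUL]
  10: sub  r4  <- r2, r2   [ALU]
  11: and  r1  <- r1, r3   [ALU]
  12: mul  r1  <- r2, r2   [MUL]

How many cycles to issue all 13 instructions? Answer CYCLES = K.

CYCLES = 10

  cy0 -> i0 (mulh.MUL) RAW r2
  cy1 -> i1 (bne.BR) no-port BR/MEM
  cy2 -> i2 (ld.MEM) WAW r0
  cy3 -> i3 (mulh.MUL) RAW+WAW r0
  cy4 -> i4 (sub.ALU) RAW r0
  cy5 -> i5,i6 (sub.ALU;add.ALU) pair
  cy6 -> i7,i8 (mul.MUL;sub.ALU) pair
  cy7 -> i9,i10 (mulh.MUL;sub.ALU) pair
  cy8 -> i11 (and.ALU) WAW r1
  cy9 -> i12 (mul.MUL) tail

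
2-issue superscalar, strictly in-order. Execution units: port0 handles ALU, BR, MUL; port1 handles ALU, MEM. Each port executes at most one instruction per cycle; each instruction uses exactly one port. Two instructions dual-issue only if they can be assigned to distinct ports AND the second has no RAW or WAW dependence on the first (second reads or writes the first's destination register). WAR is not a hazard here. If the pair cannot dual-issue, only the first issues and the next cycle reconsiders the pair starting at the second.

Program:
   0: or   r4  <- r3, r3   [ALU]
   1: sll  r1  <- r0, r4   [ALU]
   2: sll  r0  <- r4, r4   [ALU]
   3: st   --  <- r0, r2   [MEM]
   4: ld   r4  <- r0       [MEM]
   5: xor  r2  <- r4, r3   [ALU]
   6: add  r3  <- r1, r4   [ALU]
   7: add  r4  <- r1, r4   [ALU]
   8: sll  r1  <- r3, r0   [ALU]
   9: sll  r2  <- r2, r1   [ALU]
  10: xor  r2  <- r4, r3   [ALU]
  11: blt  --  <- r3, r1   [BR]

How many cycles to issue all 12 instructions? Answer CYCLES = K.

[0] i0  or.ALU  -- RAW r4
[1] i1,i2  sll.ALU;sll.ALU  -- 2-wide
[2] i3  st.MEM  -- no-port MEM/MEM
[3] i4  ld.MEM  -- RAW r4
[4] i5,i6  xor.ALU;add.ALU  -- 2-wide
[5] i7,i8  add.ALU;sll.ALU  -- 2-wide
[6] i9  sll.ALU  -- WAW r2
[7] i10,i11  xor.ALU;blt.BR  -- 2-wide

CYCLES = 8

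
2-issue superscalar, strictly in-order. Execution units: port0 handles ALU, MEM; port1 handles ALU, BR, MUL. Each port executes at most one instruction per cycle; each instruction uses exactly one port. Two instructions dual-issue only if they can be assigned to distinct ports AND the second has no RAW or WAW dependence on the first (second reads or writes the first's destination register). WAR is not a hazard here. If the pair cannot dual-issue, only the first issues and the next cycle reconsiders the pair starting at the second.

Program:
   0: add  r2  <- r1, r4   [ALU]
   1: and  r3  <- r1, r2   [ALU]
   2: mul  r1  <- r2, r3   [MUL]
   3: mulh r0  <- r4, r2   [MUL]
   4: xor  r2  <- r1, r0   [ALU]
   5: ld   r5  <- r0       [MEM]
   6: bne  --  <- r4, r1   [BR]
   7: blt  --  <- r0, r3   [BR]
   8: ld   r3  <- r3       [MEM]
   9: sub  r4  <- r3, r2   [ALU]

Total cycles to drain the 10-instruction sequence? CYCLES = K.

CYCLES = 8

[0] i0  add.ALU  -- RAW r2
[1] i1  and.ALU  -- RAW r3
[2] i2  mul.MUL  -- no-port MUL/MUL
[3] i3  mulh.MUL  -- RAW r0
[4] i4/i5  xor.ALU;ld.MEM  -- dual
[5] i6  bne.BR  -- no-port BR/BR
[6] i7/i8  blt.BR;ld.MEM  -- dual
[7] i9  sub.ALU  -- tail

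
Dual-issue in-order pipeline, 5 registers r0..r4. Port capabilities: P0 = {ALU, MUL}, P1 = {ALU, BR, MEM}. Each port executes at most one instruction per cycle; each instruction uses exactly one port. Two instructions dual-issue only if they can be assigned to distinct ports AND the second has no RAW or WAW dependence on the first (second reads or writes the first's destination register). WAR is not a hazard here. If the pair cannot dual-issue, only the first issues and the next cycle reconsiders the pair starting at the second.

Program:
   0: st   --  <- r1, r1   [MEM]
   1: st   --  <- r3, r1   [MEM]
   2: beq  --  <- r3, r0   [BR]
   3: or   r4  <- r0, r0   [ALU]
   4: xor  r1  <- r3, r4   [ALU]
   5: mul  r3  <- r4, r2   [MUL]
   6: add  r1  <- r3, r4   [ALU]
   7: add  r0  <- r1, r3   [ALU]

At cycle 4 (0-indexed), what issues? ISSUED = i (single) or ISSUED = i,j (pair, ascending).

ISSUED = 6

[0] i0  st  -- no-port MEM/MEM
[1] i1  st  -- no-port MEM/BR
[2] i2,i3  beq+or  -- pair
[3] i4,i5  xor+mul  -- pair
[4] i6  add  -- RAW r1
[5] i7  add  -- tail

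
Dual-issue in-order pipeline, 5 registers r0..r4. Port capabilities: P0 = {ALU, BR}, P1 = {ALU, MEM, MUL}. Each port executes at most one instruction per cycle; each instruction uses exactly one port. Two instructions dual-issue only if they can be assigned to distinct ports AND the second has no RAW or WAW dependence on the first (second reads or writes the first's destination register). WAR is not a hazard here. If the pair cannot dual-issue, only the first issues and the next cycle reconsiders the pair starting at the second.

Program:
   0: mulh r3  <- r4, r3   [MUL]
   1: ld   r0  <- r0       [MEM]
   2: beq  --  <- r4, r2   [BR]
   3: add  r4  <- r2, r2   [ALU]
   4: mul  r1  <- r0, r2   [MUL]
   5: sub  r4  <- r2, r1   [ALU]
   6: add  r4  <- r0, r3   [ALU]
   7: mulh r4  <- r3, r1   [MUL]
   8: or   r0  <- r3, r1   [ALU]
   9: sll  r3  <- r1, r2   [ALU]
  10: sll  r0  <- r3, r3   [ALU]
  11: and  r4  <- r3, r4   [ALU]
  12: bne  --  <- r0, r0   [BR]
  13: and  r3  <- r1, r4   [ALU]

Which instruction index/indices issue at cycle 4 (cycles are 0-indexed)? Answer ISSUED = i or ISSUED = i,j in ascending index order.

[0] i0  mulh.MUL  -- no-port MUL/MEM
[1] i1,i2  ld.MEM+beq.BR  -- dual
[2] i3,i4  add.ALU+mul.MUL  -- dual
[3] i5  sub.ALU  -- WAW r4
[4] i6  add.ALU  -- WAW r4
[5] i7,i8  mulh.MUL+or.ALU  -- dual
[6] i9  sll.ALU  -- RAW r3
[7] i10,i11  sll.ALU+and.ALU  -- dual
[8] i12,i13  bne.BR+and.ALU  -- dual

ISSUED = 6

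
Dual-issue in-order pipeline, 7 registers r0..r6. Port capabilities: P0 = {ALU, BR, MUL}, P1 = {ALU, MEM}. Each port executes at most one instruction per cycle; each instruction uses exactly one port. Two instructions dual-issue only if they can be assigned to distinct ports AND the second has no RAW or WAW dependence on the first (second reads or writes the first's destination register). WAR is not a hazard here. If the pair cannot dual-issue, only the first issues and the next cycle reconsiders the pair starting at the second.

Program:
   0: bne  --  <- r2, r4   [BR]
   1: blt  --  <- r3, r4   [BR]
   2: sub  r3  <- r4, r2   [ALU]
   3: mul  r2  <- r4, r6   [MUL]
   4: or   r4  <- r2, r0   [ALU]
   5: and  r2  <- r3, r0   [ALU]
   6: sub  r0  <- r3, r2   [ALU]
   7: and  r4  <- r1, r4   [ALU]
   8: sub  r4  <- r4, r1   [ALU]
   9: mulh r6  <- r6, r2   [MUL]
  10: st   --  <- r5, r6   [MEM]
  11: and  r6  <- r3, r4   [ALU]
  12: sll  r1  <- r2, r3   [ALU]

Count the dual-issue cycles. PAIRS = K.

t=0 i0:bne ; no-port BR/BR
t=1 i1&i2:blt sub ; dual
t=2 i3:mul ; RAW r2
t=3 i4&i5:or and ; dual
t=4 i6&i7:sub and ; dual
t=5 i8&i9:sub mulh ; dual
t=6 i10&i11:st and ; dual
t=7 i12:sll ; tail

PAIRS = 5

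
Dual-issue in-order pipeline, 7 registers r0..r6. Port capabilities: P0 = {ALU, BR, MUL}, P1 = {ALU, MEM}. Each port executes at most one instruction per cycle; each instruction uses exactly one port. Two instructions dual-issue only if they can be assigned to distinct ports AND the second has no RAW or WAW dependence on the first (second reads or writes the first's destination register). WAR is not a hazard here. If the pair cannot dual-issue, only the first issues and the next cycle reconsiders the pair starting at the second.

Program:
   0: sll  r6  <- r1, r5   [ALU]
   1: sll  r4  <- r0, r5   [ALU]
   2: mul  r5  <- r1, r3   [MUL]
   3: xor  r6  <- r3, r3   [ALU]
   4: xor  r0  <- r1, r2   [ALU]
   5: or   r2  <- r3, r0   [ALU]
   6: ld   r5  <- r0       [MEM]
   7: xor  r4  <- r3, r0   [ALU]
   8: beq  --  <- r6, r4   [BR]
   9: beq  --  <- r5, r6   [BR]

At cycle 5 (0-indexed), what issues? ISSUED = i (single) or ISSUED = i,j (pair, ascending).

  cy0 -> i0+i1 (sll.ALU/sll.ALU) pair
  cy1 -> i2+i3 (mul.MUL/xor.ALU) pair
  cy2 -> i4 (xor.ALU) RAW r0
  cy3 -> i5+i6 (or.ALU/ld.MEM) pair
  cy4 -> i7 (xor.ALU) RAW r4
  cy5 -> i8 (beq.BR) no-port BR/BR
  cy6 -> i9 (beq.BR) tail

ISSUED = 8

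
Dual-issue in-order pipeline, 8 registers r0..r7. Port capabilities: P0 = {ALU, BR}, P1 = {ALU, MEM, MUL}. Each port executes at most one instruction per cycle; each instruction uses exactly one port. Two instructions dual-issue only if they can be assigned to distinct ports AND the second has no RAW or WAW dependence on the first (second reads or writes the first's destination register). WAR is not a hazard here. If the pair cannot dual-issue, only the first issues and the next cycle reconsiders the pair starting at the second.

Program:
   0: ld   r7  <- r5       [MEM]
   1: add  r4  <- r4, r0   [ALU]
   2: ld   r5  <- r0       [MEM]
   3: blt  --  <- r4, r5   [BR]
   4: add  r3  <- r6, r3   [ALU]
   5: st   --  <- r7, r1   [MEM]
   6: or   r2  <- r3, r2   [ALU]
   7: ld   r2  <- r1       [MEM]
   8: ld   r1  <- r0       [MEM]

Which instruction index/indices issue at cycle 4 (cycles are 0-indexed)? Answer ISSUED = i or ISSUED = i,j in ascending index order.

ISSUED = 7

t=0 i0,i1:ld.MEM;add.ALU ; pair
t=1 i2:ld.MEM ; RAW r5
t=2 i3,i4:blt.BR;add.ALU ; pair
t=3 i5,i6:st.MEM;or.ALU ; pair
t=4 i7:ld.MEM ; no-port MEM/MEM
t=5 i8:ld.MEM ; tail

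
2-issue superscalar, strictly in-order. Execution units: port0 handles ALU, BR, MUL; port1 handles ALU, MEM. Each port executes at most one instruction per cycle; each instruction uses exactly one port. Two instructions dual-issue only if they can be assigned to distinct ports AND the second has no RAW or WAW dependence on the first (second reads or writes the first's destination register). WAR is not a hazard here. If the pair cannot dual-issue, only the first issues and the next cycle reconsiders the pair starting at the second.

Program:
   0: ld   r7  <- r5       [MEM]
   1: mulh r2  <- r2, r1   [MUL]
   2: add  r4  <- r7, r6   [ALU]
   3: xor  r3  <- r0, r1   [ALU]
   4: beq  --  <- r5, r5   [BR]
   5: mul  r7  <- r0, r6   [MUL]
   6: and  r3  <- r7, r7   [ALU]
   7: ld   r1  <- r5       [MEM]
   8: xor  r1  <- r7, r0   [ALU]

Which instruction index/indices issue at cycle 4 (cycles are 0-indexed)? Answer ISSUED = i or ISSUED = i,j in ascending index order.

ISSUED = 6,7

t=0 i0,i1:ld+mulh ; pair
t=1 i2,i3:add+xor ; pair
t=2 i4:beq ; no-port BR/MUL
t=3 i5:mul ; RAW r7
t=4 i6,i7:and+ld ; pair
t=5 i8:xor ; tail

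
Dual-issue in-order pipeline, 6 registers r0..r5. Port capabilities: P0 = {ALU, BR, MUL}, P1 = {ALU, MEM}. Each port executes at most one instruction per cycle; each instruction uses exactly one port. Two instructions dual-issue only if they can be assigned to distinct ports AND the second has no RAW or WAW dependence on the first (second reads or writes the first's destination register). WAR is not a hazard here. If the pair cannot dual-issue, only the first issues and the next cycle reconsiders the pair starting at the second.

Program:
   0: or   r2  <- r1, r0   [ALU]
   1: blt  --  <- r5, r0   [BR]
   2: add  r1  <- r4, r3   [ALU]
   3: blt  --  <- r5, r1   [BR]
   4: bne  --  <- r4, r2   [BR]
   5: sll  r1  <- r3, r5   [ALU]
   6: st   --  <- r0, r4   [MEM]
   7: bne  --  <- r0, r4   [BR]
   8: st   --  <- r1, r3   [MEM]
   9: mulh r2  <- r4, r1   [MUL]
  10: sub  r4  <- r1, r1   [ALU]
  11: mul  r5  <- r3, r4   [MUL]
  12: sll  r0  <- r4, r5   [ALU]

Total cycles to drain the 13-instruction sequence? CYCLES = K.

CYCLES = 9

[0] i0,i1  or blt  -- pair
[1] i2  add  -- RAW r1
[2] i3  blt  -- no-port BR/BR
[3] i4,i5  bne sll  -- pair
[4] i6,i7  st bne  -- pair
[5] i8,i9  st mulh  -- pair
[6] i10  sub  -- RAW r4
[7] i11  mul  -- RAW r5
[8] i12  sll  -- tail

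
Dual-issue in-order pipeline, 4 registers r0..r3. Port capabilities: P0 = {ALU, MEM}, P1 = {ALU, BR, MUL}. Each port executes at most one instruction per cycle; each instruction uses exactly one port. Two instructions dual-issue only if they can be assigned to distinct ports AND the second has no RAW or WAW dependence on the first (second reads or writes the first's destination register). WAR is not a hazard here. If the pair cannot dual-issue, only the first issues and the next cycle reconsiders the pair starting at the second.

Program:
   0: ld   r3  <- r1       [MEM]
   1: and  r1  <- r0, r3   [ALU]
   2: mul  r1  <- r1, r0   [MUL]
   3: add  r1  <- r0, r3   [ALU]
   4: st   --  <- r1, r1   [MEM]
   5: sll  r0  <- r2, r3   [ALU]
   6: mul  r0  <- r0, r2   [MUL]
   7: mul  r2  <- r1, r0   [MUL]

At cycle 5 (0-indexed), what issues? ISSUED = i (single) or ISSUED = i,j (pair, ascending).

c0: i0 ld  RAW r3
c1: i1 and  RAW+WAW r1
c2: i2 mul  WAW r1
c3: i3 add  RAW r1
c4: i4/i5 st;sll  2-wide
c5: i6 mul  no-port MUL/MUL
c6: i7 mul  tail

ISSUED = 6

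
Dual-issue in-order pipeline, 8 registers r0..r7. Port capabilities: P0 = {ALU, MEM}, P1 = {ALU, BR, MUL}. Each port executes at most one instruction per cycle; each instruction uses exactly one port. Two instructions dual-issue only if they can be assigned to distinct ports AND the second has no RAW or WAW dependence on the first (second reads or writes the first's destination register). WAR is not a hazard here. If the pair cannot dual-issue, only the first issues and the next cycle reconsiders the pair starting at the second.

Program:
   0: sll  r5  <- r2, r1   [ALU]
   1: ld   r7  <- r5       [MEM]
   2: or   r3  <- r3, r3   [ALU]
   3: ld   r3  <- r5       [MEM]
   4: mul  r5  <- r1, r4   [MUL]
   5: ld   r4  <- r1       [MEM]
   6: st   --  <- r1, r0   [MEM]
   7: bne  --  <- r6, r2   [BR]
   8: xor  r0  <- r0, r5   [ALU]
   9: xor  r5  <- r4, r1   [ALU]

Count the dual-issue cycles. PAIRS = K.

PAIRS = 4

#0 head=0: sll i0 RAW r5
#1 head=1: ld or i1&i2 dual
#2 head=3: ld mul i3&i4 dual
#3 head=5: ld i5 no-port MEM/MEM
#4 head=6: st bne i6&i7 dual
#5 head=8: xor xor i8&i9 dual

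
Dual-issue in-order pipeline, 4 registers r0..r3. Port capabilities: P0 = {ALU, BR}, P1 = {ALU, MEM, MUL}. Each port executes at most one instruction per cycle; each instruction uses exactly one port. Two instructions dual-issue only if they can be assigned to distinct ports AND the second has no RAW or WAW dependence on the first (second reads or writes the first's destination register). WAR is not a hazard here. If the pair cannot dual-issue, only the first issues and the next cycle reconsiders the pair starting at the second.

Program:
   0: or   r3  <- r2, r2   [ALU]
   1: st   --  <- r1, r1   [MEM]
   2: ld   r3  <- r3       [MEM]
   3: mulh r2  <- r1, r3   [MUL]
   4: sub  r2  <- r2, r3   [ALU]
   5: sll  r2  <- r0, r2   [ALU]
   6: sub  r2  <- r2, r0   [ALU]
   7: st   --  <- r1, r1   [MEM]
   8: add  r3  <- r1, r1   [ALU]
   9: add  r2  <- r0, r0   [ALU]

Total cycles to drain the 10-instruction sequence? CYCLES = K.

CYCLES = 7

[0] i0,i1  or.ALU st.MEM  -- pair
[1] i2  ld.MEM  -- no-port MEM/MUL
[2] i3  mulh.MUL  -- RAW+WAW r2
[3] i4  sub.ALU  -- RAW+WAW r2
[4] i5  sll.ALU  -- RAW+WAW r2
[5] i6,i7  sub.ALU st.MEM  -- pair
[6] i8,i9  add.ALU add.ALU  -- pair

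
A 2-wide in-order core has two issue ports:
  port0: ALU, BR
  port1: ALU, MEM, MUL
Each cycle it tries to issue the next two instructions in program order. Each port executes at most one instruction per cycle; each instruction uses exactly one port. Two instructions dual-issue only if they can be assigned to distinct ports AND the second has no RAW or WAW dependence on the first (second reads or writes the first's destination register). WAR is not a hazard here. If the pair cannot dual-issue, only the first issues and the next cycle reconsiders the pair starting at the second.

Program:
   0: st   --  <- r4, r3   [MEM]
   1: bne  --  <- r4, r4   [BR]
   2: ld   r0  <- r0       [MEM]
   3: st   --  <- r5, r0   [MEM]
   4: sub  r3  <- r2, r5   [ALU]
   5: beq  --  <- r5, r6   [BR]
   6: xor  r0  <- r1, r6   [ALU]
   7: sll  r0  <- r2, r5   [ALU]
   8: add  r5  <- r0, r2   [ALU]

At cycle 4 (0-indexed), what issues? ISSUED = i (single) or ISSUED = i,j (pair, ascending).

0. st;bne @i0/i1  | dual
1. ld @i2  | no-port MEM/MEM
2. st;sub @i3/i4  | dual
3. beq;xor @i5/i6  | dual
4. sll @i7  | RAW r0
5. add @i8  | tail

ISSUED = 7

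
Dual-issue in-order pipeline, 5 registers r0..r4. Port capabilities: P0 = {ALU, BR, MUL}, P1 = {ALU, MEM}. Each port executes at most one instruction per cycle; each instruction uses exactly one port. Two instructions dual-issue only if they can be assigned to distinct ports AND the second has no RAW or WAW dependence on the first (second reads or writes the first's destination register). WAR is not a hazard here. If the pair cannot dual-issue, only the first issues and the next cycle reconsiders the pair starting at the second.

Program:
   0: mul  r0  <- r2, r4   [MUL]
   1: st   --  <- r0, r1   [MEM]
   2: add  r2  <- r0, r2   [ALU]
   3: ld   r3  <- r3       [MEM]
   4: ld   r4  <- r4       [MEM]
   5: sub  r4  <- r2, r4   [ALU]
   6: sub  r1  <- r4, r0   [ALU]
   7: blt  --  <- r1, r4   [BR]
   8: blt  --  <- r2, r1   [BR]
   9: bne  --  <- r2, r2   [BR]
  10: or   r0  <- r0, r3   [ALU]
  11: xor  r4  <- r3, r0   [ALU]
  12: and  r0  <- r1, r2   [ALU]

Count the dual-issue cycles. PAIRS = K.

#0 head=0: mul i0 RAW r0
#1 head=1: st add i1/i2 2-wide
#2 head=3: ld i3 no-port MEM/MEM
#3 head=4: ld i4 RAW+WAW r4
#4 head=5: sub i5 RAW r4
#5 head=6: sub i6 RAW r1
#6 head=7: blt i7 no-port BR/BR
#7 head=8: blt i8 no-port BR/BR
#8 head=9: bne or i9/i10 2-wide
#9 head=11: xor and i11/i12 2-wide

PAIRS = 3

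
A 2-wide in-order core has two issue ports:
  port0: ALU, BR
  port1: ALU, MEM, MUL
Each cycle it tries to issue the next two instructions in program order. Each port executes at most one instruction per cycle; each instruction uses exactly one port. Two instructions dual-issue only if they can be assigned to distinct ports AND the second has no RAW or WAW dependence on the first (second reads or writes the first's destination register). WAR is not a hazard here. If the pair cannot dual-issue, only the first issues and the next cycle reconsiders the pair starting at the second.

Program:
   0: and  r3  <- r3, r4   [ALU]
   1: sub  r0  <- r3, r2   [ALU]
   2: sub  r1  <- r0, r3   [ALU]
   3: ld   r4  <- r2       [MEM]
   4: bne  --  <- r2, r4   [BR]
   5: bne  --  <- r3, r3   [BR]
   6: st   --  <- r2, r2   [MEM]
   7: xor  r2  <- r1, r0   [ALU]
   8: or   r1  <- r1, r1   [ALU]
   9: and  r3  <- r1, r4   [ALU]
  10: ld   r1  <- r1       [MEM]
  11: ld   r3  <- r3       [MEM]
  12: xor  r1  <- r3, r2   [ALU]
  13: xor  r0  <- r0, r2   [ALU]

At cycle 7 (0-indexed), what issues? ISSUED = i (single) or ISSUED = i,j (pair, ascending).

ISSUED = 11

t=0 i0:and.ALU ; RAW r3
t=1 i1:sub.ALU ; RAW r0
t=2 i2,i3:sub.ALU ld.MEM ; pair
t=3 i4:bne.BR ; no-port BR/BR
t=4 i5,i6:bne.BR st.MEM ; pair
t=5 i7,i8:xor.ALU or.ALU ; pair
t=6 i9,i10:and.ALU ld.MEM ; pair
t=7 i11:ld.MEM ; RAW r3
t=8 i12,i13:xor.ALU xor.ALU ; pair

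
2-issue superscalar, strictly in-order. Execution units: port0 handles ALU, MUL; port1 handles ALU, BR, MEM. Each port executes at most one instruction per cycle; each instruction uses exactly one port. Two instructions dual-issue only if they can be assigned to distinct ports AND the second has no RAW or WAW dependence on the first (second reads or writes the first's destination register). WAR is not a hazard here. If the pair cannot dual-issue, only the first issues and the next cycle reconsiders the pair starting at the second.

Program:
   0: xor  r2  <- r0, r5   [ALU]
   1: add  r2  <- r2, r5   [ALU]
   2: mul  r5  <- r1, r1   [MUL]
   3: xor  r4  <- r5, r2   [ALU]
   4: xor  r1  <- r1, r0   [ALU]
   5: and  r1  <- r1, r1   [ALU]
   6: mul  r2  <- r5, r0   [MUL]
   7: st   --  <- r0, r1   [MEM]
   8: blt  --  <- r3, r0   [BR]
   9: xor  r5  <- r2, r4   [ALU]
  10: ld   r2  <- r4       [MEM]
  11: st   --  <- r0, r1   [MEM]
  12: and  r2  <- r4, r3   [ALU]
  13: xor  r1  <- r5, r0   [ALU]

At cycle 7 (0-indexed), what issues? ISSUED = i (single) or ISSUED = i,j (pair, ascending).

ISSUED = 11,12

t=0 i0:xor ; RAW+WAW r2
t=1 i1/i2:add+mul ; 2-wide
t=2 i3/i4:xor+xor ; 2-wide
t=3 i5/i6:and+mul ; 2-wide
t=4 i7:st ; no-port MEM/BR
t=5 i8/i9:blt+xor ; 2-wide
t=6 i10:ld ; no-port MEM/MEM
t=7 i11/i12:st+and ; 2-wide
t=8 i13:xor ; tail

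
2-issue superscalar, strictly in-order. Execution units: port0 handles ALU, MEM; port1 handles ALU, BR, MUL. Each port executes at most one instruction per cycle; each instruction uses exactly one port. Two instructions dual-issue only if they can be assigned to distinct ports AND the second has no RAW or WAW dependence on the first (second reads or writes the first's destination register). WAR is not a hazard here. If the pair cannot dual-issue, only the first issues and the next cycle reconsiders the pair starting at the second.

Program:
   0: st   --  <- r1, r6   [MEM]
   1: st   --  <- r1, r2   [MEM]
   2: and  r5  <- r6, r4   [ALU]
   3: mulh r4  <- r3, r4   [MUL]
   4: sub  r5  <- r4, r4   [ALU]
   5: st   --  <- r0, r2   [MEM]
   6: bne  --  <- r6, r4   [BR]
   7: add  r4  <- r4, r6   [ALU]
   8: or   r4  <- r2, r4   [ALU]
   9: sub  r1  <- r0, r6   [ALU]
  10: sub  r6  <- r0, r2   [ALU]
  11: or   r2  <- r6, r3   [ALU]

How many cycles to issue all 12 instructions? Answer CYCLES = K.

CYCLES = 8

0. st.MEM @i0  | no-port MEM/MEM
1. st.MEM and.ALU @i1+i2  | dual
2. mulh.MUL @i3  | RAW r4
3. sub.ALU st.MEM @i4+i5  | dual
4. bne.BR add.ALU @i6+i7  | dual
5. or.ALU sub.ALU @i8+i9  | dual
6. sub.ALU @i10  | RAW r6
7. or.ALU @i11  | tail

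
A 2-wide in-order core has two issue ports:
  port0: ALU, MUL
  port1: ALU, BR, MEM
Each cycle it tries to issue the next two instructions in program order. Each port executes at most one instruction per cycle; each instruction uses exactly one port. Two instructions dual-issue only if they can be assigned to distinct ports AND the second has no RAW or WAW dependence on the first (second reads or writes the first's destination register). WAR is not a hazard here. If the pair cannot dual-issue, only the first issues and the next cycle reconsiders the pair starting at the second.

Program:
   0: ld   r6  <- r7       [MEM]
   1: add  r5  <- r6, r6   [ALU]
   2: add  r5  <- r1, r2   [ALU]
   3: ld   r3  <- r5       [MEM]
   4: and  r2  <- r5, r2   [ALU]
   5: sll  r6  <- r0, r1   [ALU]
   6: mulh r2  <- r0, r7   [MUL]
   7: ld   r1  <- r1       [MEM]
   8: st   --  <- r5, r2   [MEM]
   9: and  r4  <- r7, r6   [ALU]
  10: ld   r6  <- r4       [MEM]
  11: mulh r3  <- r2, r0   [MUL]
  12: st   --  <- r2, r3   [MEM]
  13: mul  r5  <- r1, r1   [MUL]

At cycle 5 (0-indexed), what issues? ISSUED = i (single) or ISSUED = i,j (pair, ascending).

0. ld.MEM @i0  | RAW r6
1. add.ALU @i1  | WAW r5
2. add.ALU @i2  | RAW r5
3. ld.MEM;and.ALU @i3,i4  | dual
4. sll.ALU;mulh.MUL @i5,i6  | dual
5. ld.MEM @i7  | no-port MEM/MEM
6. st.MEM;and.ALU @i8,i9  | dual
7. ld.MEM;mulh.MUL @i10,i11  | dual
8. st.MEM;mul.MUL @i12,i13  | dual

ISSUED = 7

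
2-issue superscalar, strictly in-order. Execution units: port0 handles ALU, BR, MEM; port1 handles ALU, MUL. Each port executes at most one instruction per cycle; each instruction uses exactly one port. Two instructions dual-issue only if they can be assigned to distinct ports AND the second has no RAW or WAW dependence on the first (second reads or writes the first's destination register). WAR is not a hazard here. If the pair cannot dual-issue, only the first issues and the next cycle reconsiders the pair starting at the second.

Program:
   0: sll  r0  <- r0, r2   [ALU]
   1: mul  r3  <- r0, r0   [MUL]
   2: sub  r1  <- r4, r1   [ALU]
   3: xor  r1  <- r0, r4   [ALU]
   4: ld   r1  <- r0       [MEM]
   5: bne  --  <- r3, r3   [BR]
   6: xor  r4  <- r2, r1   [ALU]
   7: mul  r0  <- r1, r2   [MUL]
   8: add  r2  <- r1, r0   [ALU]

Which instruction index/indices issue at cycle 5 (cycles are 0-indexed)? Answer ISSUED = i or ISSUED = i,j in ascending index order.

ISSUED = 7

[0] i0  sll.ALU  -- RAW r0
[1] i1+i2  mul.MUL+sub.ALU  -- dual
[2] i3  xor.ALU  -- WAW r1
[3] i4  ld.MEM  -- no-port MEM/BR
[4] i5+i6  bne.BR+xor.ALU  -- dual
[5] i7  mul.MUL  -- RAW r0
[6] i8  add.ALU  -- tail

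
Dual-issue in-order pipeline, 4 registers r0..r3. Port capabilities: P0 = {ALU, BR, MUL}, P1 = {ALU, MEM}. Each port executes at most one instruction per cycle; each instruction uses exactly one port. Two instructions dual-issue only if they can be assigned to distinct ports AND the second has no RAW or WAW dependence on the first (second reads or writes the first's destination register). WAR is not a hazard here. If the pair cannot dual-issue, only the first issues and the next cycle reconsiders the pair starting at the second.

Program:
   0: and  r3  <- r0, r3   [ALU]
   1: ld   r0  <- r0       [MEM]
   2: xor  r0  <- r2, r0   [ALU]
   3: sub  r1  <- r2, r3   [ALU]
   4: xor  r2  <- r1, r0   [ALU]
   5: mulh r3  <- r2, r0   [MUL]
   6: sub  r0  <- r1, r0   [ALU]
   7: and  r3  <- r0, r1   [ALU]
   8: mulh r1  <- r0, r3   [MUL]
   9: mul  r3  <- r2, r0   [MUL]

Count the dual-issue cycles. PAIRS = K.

PAIRS = 3

0. and.ALU;ld.MEM @i0/i1  | 2-wide
1. xor.ALU;sub.ALU @i2/i3  | 2-wide
2. xor.ALU @i4  | RAW r2
3. mulh.MUL;sub.ALU @i5/i6  | 2-wide
4. and.ALU @i7  | RAW r3
5. mulh.MUL @i8  | no-port MUL/MUL
6. mul.MUL @i9  | tail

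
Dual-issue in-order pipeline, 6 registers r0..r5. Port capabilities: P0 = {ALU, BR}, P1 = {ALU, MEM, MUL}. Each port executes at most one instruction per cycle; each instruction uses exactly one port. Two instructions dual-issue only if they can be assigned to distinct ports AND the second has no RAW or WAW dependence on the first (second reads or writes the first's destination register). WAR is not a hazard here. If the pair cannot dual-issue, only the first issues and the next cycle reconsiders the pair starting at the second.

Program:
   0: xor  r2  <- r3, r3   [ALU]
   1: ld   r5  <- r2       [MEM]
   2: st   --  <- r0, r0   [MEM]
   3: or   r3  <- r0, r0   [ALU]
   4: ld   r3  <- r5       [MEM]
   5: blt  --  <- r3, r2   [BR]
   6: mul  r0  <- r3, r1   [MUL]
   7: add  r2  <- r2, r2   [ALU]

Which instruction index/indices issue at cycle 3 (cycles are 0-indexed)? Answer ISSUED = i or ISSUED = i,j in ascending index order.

[0] i0  xor  -- RAW r2
[1] i1  ld  -- no-port MEM/MEM
[2] i2/i3  st+or  -- 2-wide
[3] i4  ld  -- RAW r3
[4] i5/i6  blt+mul  -- 2-wide
[5] i7  add  -- tail

ISSUED = 4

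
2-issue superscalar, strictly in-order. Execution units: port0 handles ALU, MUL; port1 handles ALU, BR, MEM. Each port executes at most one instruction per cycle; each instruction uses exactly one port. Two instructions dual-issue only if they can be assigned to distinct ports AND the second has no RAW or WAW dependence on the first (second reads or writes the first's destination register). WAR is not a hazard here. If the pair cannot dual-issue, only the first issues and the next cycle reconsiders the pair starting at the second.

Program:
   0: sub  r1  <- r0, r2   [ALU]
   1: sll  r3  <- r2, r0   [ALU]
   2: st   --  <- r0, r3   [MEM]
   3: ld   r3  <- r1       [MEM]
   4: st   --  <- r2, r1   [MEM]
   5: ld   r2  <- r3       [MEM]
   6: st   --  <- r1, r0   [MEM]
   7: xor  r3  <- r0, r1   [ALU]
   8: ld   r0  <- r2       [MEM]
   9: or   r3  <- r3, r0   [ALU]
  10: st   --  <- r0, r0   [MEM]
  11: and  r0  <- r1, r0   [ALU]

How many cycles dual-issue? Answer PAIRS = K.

c0: i0&i1 sub sll  pair
c1: i2 st  no-port MEM/MEM
c2: i3 ld  no-port MEM/MEM
c3: i4 st  no-port MEM/MEM
c4: i5 ld  no-port MEM/MEM
c5: i6&i7 st xor  pair
c6: i8 ld  RAW r0
c7: i9&i10 or st  pair
c8: i11 and  tail

PAIRS = 3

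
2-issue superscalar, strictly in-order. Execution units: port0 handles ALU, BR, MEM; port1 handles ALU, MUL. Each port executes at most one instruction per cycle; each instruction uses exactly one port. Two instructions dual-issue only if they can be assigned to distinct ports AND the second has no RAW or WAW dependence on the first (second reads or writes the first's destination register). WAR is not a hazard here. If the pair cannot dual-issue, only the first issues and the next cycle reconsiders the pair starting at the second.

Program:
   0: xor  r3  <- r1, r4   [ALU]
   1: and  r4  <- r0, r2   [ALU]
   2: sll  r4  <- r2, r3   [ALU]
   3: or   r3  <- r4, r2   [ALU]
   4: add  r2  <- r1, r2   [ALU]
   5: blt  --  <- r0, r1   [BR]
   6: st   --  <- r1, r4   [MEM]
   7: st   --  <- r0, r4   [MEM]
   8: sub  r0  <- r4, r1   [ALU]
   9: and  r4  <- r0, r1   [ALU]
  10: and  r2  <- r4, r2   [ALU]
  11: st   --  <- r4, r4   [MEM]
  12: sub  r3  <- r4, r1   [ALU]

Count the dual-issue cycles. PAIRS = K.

#0 head=0: xor and i0&i1 pair
#1 head=2: sll i2 RAW r4
#2 head=3: or add i3&i4 pair
#3 head=5: blt i5 no-port BR/MEM
#4 head=6: st i6 no-port MEM/MEM
#5 head=7: st sub i7&i8 pair
#6 head=9: and i9 RAW r4
#7 head=10: and st i10&i11 pair
#8 head=12: sub i12 tail

PAIRS = 4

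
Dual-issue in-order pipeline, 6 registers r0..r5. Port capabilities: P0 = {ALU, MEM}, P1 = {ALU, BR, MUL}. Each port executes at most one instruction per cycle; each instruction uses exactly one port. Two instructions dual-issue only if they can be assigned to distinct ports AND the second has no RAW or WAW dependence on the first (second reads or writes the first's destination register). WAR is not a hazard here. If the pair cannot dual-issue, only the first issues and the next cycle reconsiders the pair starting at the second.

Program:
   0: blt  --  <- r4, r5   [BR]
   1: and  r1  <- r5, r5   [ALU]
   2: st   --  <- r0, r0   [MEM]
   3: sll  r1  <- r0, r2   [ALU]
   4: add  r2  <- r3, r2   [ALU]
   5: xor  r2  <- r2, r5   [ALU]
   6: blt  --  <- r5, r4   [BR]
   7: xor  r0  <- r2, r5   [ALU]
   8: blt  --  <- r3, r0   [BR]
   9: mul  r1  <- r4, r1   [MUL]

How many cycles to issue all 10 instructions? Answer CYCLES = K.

c0: i0+i1 blt.BR;and.ALU  pair
c1: i2+i3 st.MEM;sll.ALU  pair
c2: i4 add.ALU  RAW+WAW r2
c3: i5+i6 xor.ALU;blt.BR  pair
c4: i7 xor.ALU  RAW r0
c5: i8 blt.BR  no-port BR/MUL
c6: i9 mul.MUL  tail

CYCLES = 7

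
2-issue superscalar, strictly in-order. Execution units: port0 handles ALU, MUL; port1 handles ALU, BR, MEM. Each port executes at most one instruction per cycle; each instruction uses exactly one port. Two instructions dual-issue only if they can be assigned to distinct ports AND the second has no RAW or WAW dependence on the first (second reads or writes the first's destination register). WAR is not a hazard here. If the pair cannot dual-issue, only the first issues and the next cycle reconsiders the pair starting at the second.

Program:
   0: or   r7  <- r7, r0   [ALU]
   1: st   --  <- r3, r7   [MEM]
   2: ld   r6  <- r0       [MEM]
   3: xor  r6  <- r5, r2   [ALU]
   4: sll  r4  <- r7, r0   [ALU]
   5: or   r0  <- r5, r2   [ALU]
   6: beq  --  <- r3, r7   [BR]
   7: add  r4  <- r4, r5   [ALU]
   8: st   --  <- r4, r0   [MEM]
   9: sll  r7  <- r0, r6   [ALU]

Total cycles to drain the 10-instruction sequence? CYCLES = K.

CYCLES = 7

0. or.ALU @i0  | RAW r7
1. st.MEM @i1  | no-port MEM/MEM
2. ld.MEM @i2  | WAW r6
3. xor.ALU/sll.ALU @i3,i4  | pair
4. or.ALU/beq.BR @i5,i6  | pair
5. add.ALU @i7  | RAW r4
6. st.MEM/sll.ALU @i8,i9  | pair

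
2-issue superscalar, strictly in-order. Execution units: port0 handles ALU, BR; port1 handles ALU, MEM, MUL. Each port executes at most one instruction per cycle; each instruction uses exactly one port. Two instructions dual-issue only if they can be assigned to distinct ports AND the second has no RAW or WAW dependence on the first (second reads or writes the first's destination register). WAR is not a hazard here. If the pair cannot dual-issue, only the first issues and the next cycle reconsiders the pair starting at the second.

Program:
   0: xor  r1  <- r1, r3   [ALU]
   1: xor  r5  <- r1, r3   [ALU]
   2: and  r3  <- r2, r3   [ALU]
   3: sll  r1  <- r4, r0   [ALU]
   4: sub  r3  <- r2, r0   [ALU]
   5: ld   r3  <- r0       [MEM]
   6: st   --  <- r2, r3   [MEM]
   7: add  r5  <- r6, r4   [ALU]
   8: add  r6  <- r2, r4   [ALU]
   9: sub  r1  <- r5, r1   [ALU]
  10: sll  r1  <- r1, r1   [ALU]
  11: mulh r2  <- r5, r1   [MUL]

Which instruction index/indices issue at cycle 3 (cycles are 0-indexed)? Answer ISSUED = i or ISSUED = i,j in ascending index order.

ISSUED = 5

t=0 i0:xor ; RAW r1
t=1 i1+i2:xor;and ; dual
t=2 i3+i4:sll;sub ; dual
t=3 i5:ld ; no-port MEM/MEM
t=4 i6+i7:st;add ; dual
t=5 i8+i9:add;sub ; dual
t=6 i10:sll ; RAW r1
t=7 i11:mulh ; tail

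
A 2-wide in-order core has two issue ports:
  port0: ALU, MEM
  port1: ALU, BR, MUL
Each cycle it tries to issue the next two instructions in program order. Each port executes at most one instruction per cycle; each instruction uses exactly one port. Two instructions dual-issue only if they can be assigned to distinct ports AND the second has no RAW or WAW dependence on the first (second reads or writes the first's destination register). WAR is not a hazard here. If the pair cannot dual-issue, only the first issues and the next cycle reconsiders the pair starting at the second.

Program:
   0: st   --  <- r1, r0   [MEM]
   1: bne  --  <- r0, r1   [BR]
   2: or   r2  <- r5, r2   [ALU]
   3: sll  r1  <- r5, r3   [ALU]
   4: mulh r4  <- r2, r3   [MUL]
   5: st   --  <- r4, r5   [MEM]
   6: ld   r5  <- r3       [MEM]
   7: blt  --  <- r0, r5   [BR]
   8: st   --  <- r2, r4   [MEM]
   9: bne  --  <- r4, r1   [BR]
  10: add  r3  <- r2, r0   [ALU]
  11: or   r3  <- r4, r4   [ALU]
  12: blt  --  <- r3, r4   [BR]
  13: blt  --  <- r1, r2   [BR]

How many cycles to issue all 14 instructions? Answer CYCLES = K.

t=0 i0&i1:st+bne ; pair
t=1 i2&i3:or+sll ; pair
t=2 i4:mulh ; RAW r4
t=3 i5:st ; no-port MEM/MEM
t=4 i6:ld ; RAW r5
t=5 i7&i8:blt+st ; pair
t=6 i9&i10:bne+add ; pair
t=7 i11:or ; RAW r3
t=8 i12:blt ; no-port BR/BR
t=9 i13:blt ; tail

CYCLES = 10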